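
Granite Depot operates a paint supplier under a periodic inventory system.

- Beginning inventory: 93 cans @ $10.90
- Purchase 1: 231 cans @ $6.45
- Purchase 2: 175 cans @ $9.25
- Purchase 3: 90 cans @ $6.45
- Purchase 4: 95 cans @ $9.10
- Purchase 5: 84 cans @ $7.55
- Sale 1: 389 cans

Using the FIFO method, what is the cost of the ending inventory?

Ending inventory = $3,096.70

Sale 1 (389) [FIFO — oldest first]: 93 @ $10.90 + 231 @ $6.45 + 65 @ $9.25 = $3,104.90
Ending inventory: 110 @ $9.25 + 90 @ $6.45 + 95 @ $9.10 + 84 @ $7.55 = $3,096.70
Check: goods available $6,201.60 = COGS $3,104.90 + ending $3,096.70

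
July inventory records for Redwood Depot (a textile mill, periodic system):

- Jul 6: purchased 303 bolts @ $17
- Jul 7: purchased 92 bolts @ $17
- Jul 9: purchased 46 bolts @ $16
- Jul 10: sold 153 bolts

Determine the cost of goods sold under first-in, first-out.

COGS = $2,601

Jul 10, 153 sold [FIFO — oldest first]: 153 @ $17 = $2,601
Ending inventory: 150 @ $17 + 92 @ $17 + 46 @ $16 = $4,850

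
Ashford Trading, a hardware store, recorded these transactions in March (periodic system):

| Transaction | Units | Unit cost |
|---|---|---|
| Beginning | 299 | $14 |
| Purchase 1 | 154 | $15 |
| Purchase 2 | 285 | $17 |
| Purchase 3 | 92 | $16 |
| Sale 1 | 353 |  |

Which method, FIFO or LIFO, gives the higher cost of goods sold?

FIFO COGS: 299 @ $14 + 54 @ $15 = $4,996
LIFO COGS: 92 @ $16 + 261 @ $17 = $5,909

LIFO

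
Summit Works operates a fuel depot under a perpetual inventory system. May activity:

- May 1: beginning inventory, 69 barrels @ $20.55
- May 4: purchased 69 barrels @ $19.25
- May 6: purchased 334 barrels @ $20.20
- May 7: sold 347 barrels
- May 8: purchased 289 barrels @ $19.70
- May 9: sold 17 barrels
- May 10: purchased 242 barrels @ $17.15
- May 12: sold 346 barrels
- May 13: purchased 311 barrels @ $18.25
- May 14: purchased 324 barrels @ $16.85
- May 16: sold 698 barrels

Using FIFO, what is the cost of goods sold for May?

May 7, 347 sold [FIFO — oldest first]: 69 @ $20.55 + 69 @ $19.25 + 209 @ $20.20 = $6,968.00
May 9, 17 sold [FIFO — oldest first]: 17 @ $20.20 = $343.40
May 12, 346 sold [FIFO — oldest first]: 108 @ $20.20 + 238 @ $19.70 = $6,870.20
May 16, 698 sold [FIFO — oldest first]: 51 @ $19.70 + 242 @ $17.15 + 311 @ $18.25 + 94 @ $16.85 = $12,414.65
Total COGS = $6,968.00 + $343.40 + $6,870.20 + $12,414.65 = $26,596.25
Ending inventory: 230 @ $16.85 = $3,875.50

COGS = $26,596.25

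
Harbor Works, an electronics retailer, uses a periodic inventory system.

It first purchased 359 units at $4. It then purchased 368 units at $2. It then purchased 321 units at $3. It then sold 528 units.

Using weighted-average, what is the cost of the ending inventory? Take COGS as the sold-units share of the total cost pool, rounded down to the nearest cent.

Ending inventory = $1,555.54

Sale 1, sell 528: 528/1048 × $3,135.00 → $1,579.46
Ending inventory (cost pool remaining) = $1,555.54
Check: goods available $3,135.00 = COGS $1,579.46 + ending $1,555.54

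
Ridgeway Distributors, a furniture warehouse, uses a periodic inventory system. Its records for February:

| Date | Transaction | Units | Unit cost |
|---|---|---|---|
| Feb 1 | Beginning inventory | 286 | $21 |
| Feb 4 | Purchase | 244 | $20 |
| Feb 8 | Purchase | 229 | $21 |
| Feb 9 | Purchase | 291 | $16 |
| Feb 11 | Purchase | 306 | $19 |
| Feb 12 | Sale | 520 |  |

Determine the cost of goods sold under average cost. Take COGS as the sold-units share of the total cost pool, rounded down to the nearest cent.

Feb 12, sell 520: 520/1356 × $26,165.00 → $10,033.77
Ending inventory (cost pool remaining) = $16,131.23
Check: goods available $26,165.00 = COGS $10,033.77 + ending $16,131.23

COGS = $10,033.77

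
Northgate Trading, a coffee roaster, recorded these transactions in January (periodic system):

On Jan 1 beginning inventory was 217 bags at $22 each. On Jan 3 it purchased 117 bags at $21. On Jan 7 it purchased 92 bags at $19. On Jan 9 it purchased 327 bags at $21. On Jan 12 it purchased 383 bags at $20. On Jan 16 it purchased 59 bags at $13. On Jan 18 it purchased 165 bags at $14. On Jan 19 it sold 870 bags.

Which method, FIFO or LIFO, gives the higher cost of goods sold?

FIFO

FIFO COGS: 217 @ $22 + 117 @ $21 + 92 @ $19 + 327 @ $21 + 117 @ $20 = $18,186
LIFO COGS: 165 @ $14 + 59 @ $13 + 383 @ $20 + 263 @ $21 = $16,260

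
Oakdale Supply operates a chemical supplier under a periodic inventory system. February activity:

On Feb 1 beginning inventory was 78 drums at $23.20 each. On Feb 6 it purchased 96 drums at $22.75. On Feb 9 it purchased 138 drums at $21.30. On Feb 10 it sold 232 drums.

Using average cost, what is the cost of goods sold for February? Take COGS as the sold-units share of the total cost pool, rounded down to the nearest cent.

COGS = $5,155.30

Feb 10, sell 232: 232/312 × $6,933.00 → $5,155.30
Ending inventory (cost pool remaining) = $1,777.70
Check: goods available $6,933.00 = COGS $5,155.30 + ending $1,777.70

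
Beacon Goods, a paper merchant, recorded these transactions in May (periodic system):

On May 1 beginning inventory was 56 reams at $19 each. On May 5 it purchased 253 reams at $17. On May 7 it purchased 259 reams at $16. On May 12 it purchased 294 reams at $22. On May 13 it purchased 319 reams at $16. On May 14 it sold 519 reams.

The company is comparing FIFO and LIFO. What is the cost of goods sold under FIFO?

COGS = $8,725

FIFO COGS: 56 @ $19 + 253 @ $17 + 210 @ $16 = $8,725
LIFO COGS: 319 @ $16 + 200 @ $22 = $9,504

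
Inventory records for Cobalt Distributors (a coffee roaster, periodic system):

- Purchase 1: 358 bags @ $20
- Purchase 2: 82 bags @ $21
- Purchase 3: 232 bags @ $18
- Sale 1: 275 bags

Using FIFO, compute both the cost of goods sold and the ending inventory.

Sale 1 (275) [FIFO — oldest first]: 275 @ $20 = $5,500
Ending inventory: 83 @ $20 + 82 @ $21 + 232 @ $18 = $7,558
Check: goods available $13,058 = COGS $5,500 + ending $7,558

COGS = $5,500; ending inventory = $7,558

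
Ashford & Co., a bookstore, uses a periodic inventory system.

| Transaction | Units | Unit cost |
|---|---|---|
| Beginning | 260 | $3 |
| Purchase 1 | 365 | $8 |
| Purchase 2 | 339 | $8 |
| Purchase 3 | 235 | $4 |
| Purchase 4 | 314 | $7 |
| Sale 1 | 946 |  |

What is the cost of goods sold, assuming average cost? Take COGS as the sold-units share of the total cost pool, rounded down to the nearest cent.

COGS = $5,971.11

Sale 1, sell 946: 946/1513 × $9,550.00 → $5,971.11
Ending inventory (cost pool remaining) = $3,578.89
Check: goods available $9,550.00 = COGS $5,971.11 + ending $3,578.89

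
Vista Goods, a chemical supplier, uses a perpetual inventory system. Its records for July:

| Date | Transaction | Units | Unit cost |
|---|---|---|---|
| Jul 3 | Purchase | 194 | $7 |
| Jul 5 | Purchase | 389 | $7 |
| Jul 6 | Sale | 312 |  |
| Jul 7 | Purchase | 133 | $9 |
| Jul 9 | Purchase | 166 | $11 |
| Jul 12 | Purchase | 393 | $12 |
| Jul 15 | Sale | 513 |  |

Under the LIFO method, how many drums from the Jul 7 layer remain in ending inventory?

Jul 6, 312 sold [LIFO — newest first]: 312 @ $7 = $2,184
Jul 15, 513 sold [LIFO — newest first]: 393 @ $12 + 120 @ $11 = $6,036
Total COGS = $2,184 + $6,036 = $8,220
Ending inventory: 194 @ $7 + 77 @ $7 + 133 @ $9 + 46 @ $11 = $3,600

133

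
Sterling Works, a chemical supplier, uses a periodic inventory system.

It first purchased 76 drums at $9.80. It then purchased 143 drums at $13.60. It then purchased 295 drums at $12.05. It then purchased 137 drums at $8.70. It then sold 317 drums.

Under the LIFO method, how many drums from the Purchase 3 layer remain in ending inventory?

Sale 1 (317) [LIFO — newest first]: 137 @ $8.70 + 180 @ $12.05 = $3,360.90
Ending inventory: 76 @ $9.80 + 143 @ $13.60 + 115 @ $12.05 = $4,075.35

115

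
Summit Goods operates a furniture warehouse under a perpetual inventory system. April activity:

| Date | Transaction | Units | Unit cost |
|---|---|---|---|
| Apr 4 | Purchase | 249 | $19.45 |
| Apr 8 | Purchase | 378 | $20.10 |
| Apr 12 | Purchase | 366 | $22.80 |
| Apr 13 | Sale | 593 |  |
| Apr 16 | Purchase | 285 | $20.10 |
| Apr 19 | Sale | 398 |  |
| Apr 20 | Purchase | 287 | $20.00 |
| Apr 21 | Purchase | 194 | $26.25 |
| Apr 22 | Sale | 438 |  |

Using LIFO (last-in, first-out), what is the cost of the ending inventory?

Ending inventory = $6,466.85

Apr 13, 593 sold [LIFO — newest first]: 366 @ $22.80 + 227 @ $20.10 = $12,907.50
Apr 19, 398 sold [LIFO — newest first]: 285 @ $20.10 + 113 @ $20.10 = $7,999.80
Apr 22, 438 sold [LIFO — newest first]: 194 @ $26.25 + 244 @ $20.00 = $9,972.50
Total COGS = $12,907.50 + $7,999.80 + $9,972.50 = $30,879.80
Ending inventory: 249 @ $19.45 + 38 @ $20.10 + 43 @ $20.00 = $6,466.85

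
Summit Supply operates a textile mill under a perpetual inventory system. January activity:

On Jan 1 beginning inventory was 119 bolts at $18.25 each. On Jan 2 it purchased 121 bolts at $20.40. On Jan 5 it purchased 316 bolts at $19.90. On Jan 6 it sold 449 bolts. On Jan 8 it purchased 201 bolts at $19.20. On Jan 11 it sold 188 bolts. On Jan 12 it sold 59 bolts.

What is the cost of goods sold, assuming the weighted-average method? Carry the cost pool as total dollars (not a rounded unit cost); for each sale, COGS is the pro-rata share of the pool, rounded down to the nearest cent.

COGS = $13,606.89

After Jan 1: 119 on hand, pool $2,171.75 (≈ $18.2500 each)
After Jan 2: 240 on hand, pool $4,640.15 (≈ $19.3340 each)
After Jan 5: 556 on hand, pool $10,928.55 (≈ $19.6557 each)
Jan 6, sell 449: 449/556 × $10,928.55 → $8,825.39
After Jan 8: 308 on hand, pool $5,962.36 (≈ $19.3583 each)
Jan 11, sell 188: 188/308 × $5,962.36 → $3,639.36
Jan 12, sell 59: 59/120 × $2,323.00 → $1,142.14
Total COGS = $8,825.39 + $3,639.36 + $1,142.14 = $13,606.89
Ending inventory (cost pool remaining) = $1,180.86
Check: goods available $14,787.75 = COGS $13,606.89 + ending $1,180.86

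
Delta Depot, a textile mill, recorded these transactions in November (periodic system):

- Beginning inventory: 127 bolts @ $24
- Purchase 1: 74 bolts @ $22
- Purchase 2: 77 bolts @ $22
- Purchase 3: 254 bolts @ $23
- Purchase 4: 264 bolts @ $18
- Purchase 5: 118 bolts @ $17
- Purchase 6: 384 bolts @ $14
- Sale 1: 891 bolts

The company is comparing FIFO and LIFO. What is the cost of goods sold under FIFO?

COGS = $18,579

FIFO COGS: 127 @ $24 + 74 @ $22 + 77 @ $22 + 254 @ $23 + 264 @ $18 + 95 @ $17 = $18,579
LIFO COGS: 384 @ $14 + 118 @ $17 + 264 @ $18 + 125 @ $23 = $15,009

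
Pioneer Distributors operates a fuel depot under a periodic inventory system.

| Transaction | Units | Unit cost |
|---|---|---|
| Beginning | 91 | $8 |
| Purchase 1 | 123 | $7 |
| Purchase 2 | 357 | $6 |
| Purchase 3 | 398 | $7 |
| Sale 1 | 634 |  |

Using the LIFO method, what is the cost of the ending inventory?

Sale 1 (634) [LIFO — newest first]: 398 @ $7 + 236 @ $6 = $4,202
Ending inventory: 91 @ $8 + 123 @ $7 + 121 @ $6 = $2,315
Check: goods available $6,517 = COGS $4,202 + ending $2,315

Ending inventory = $2,315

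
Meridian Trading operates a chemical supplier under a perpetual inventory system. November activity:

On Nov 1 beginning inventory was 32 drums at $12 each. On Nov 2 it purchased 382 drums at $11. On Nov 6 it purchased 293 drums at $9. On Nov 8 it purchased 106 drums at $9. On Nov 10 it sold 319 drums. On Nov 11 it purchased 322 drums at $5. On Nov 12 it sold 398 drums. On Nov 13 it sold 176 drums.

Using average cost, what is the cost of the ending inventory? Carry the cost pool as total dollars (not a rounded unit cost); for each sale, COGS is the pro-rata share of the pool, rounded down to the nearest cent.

After Nov 1: 32 on hand, pool $384.00 (≈ $12.0000 each)
After Nov 2: 414 on hand, pool $4,586.00 (≈ $11.0773 each)
After Nov 6: 707 on hand, pool $7,223.00 (≈ $10.2164 each)
After Nov 8: 813 on hand, pool $8,177.00 (≈ $10.0578 each)
Nov 10, sell 319: 319/813 × $8,177.00 → $3,208.44
After Nov 11: 816 on hand, pool $6,578.56 (≈ $8.0620 each)
Nov 12, sell 398: 398/816 × $6,578.56 → $3,208.66
Nov 13, sell 176: 176/418 × $3,369.90 → $1,418.90
Total COGS = $3,208.44 + $3,208.66 + $1,418.90 = $7,836.00
Ending inventory (cost pool remaining) = $1,951.00

Ending inventory = $1,951.00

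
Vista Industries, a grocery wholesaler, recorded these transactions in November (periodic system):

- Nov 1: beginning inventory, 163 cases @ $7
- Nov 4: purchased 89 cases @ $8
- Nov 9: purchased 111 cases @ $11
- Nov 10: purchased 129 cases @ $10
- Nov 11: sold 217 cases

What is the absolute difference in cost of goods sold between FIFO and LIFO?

$685

FIFO COGS: 163 @ $7 + 54 @ $8 = $1,573
LIFO COGS: 129 @ $10 + 88 @ $11 = $2,258
Difference = |$1,573 − $2,258| = $685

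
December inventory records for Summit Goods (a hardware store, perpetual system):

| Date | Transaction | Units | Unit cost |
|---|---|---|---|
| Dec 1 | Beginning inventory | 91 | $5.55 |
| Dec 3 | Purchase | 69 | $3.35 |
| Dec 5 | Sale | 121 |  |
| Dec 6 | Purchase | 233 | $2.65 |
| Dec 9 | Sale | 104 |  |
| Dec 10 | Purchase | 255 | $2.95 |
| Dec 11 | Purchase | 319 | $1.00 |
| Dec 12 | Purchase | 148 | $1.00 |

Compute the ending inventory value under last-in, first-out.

Dec 5, 121 sold [LIFO — newest first]: 69 @ $3.35 + 52 @ $5.55 = $519.75
Dec 9, 104 sold [LIFO — newest first]: 104 @ $2.65 = $275.60
Total COGS = $519.75 + $275.60 = $795.35
Ending inventory: 39 @ $5.55 + 129 @ $2.65 + 255 @ $2.95 + 319 @ $1.00 + 148 @ $1.00 = $1,777.55
Check: goods available $2,572.90 = COGS $795.35 + ending $1,777.55

Ending inventory = $1,777.55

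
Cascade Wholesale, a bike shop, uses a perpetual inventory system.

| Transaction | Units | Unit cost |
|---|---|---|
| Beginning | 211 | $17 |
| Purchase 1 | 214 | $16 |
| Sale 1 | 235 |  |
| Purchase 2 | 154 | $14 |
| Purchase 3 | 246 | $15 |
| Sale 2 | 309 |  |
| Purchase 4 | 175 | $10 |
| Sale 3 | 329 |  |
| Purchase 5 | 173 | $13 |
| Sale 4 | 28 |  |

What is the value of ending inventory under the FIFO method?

Ending inventory = $3,239

Sale 1 (235) [FIFO — oldest first]: 211 @ $17 + 24 @ $16 = $3,971
Sale 2 (309) [FIFO — oldest first]: 190 @ $16 + 119 @ $14 = $4,706
Sale 3 (329) [FIFO — oldest first]: 35 @ $14 + 246 @ $15 + 48 @ $10 = $4,660
Sale 4 (28) [FIFO — oldest first]: 28 @ $10 = $280
Total COGS = $3,971 + $4,706 + $4,660 + $280 = $13,617
Ending inventory: 99 @ $10 + 173 @ $13 = $3,239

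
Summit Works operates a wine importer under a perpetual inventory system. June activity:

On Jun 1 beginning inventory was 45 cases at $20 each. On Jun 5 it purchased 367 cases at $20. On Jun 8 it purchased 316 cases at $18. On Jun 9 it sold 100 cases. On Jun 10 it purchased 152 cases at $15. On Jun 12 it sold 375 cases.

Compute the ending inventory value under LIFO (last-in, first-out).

Ending inventory = $8,100

Jun 9, 100 sold [LIFO — newest first]: 100 @ $18 = $1,800
Jun 12, 375 sold [LIFO — newest first]: 152 @ $15 + 216 @ $18 + 7 @ $20 = $6,308
Total COGS = $1,800 + $6,308 = $8,108
Ending inventory: 45 @ $20 + 360 @ $20 = $8,100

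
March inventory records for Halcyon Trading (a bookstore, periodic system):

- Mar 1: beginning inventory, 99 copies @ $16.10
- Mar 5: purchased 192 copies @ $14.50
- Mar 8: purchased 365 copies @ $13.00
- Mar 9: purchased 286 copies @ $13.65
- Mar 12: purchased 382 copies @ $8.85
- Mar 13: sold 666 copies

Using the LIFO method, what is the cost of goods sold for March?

Mar 13, 666 sold [LIFO — newest first]: 382 @ $8.85 + 284 @ $13.65 = $7,257.30
Ending inventory: 99 @ $16.10 + 192 @ $14.50 + 365 @ $13.00 + 2 @ $13.65 = $9,150.20

COGS = $7,257.30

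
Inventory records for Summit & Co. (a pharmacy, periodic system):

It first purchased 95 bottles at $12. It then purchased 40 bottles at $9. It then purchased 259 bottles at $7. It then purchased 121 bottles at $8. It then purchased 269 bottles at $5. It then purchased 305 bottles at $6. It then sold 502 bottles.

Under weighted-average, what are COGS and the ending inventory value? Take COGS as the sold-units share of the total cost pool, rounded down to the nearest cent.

COGS = $3,437.01; ending inventory = $4,018.99

Sale 1, sell 502: 502/1089 × $7,456.00 → $3,437.01
Ending inventory (cost pool remaining) = $4,018.99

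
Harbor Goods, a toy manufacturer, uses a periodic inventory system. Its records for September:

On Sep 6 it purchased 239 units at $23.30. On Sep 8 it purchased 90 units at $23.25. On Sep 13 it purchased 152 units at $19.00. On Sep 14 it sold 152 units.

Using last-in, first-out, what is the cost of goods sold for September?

Sep 14, 152 sold [LIFO — newest first]: 152 @ $19.00 = $2,888.00
Ending inventory: 239 @ $23.30 + 90 @ $23.25 = $7,661.20
Check: goods available $10,549.20 = COGS $2,888.00 + ending $7,661.20

COGS = $2,888.00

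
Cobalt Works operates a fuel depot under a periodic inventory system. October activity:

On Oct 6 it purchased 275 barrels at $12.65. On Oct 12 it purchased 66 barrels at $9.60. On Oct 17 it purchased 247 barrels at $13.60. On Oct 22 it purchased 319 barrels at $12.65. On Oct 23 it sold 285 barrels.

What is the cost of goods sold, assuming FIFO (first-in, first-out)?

COGS = $3,574.75

Oct 23, 285 sold [FIFO — oldest first]: 275 @ $12.65 + 10 @ $9.60 = $3,574.75
Ending inventory: 56 @ $9.60 + 247 @ $13.60 + 319 @ $12.65 = $7,932.15
Check: goods available $11,506.90 = COGS $3,574.75 + ending $7,932.15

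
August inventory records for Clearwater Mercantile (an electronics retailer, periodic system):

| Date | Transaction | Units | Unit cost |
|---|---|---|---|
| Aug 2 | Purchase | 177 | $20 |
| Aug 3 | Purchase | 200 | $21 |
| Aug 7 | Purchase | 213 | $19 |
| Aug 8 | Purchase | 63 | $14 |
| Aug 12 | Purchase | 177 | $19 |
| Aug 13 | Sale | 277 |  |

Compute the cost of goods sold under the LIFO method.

COGS = $4,948

Aug 13, 277 sold [LIFO — newest first]: 177 @ $19 + 63 @ $14 + 37 @ $19 = $4,948
Ending inventory: 177 @ $20 + 200 @ $21 + 176 @ $19 = $11,084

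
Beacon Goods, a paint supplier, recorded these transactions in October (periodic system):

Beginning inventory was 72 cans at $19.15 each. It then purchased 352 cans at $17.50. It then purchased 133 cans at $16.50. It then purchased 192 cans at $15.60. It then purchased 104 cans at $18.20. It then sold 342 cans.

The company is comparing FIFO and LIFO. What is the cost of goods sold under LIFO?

FIFO COGS: 72 @ $19.15 + 270 @ $17.50 = $6,103.80
LIFO COGS: 104 @ $18.20 + 192 @ $15.60 + 46 @ $16.50 = $5,647.00

COGS = $5,647.00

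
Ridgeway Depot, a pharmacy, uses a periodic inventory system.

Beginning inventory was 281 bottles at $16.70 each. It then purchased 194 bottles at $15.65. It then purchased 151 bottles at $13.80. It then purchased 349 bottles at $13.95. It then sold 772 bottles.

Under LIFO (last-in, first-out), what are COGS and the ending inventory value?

COGS = $11,291.05; ending inventory = $3,390.10

Sale 1 (772) [LIFO — newest first]: 349 @ $13.95 + 151 @ $13.80 + 194 @ $15.65 + 78 @ $16.70 = $11,291.05
Ending inventory: 203 @ $16.70 = $3,390.10
Check: goods available $14,681.15 = COGS $11,291.05 + ending $3,390.10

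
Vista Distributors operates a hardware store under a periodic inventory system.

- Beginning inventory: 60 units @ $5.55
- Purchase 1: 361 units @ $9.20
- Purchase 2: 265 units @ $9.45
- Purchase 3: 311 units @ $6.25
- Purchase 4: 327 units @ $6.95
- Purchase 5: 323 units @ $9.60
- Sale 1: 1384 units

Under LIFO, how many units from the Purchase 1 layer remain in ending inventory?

203

Sale 1 (1384) [LIFO — newest first]: 323 @ $9.60 + 327 @ $6.95 + 311 @ $6.25 + 265 @ $9.45 + 158 @ $9.20 = $11,275.05
Ending inventory: 60 @ $5.55 + 203 @ $9.20 = $2,200.60
Check: goods available $13,475.65 = COGS $11,275.05 + ending $2,200.60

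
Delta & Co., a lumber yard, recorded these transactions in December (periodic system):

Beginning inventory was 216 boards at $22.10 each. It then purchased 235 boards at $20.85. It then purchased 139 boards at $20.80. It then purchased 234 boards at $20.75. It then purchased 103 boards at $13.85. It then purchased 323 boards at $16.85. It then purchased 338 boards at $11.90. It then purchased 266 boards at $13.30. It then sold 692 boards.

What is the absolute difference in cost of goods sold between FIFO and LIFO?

FIFO COGS: 216 @ $22.10 + 235 @ $20.85 + 139 @ $20.80 + 102 @ $20.75 = $14,681.05
LIFO COGS: 266 @ $13.30 + 338 @ $11.90 + 88 @ $16.85 = $9,042.80
Difference = |$14,681.05 − $9,042.80| = $5,638.25

$5,638.25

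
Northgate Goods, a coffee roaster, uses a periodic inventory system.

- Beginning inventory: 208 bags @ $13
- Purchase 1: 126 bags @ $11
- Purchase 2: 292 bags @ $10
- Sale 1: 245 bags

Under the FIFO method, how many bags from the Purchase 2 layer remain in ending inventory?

Sale 1 (245) [FIFO — oldest first]: 208 @ $13 + 37 @ $11 = $3,111
Ending inventory: 89 @ $11 + 292 @ $10 = $3,899

292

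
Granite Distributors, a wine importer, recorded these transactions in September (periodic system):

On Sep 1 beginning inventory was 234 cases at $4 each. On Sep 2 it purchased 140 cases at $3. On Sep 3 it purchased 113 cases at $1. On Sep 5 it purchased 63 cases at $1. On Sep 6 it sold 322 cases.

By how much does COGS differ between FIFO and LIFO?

$580

FIFO COGS: 234 @ $4 + 88 @ $3 = $1,200
LIFO COGS: 63 @ $1 + 113 @ $1 + 140 @ $3 + 6 @ $4 = $620
Difference = |$1,200 − $620| = $580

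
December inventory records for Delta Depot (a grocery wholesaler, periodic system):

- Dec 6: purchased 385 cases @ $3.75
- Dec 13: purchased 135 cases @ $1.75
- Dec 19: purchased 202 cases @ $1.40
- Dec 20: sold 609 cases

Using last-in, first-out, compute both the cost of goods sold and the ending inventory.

Dec 20, 609 sold [LIFO — newest first]: 202 @ $1.40 + 135 @ $1.75 + 272 @ $3.75 = $1,539.05
Ending inventory: 113 @ $3.75 = $423.75
Check: goods available $1,962.80 = COGS $1,539.05 + ending $423.75

COGS = $1,539.05; ending inventory = $423.75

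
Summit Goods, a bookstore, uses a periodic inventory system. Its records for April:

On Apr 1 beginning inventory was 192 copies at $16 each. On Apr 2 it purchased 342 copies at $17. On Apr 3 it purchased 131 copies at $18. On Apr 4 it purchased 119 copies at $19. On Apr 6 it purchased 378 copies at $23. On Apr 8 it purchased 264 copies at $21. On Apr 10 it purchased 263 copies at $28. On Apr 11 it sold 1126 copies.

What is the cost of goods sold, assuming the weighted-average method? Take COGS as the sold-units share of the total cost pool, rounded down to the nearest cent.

COGS = $23,404.66

Apr 11, sell 1126: 1126/1689 × $35,107.00 → $23,404.66
Ending inventory (cost pool remaining) = $11,702.34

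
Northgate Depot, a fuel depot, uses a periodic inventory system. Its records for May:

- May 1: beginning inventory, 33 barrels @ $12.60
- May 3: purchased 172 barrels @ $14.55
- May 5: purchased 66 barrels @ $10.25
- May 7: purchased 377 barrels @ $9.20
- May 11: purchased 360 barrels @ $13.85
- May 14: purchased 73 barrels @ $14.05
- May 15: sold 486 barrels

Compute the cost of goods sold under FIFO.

May 15, 486 sold [FIFO — oldest first]: 33 @ $12.60 + 172 @ $14.55 + 66 @ $10.25 + 215 @ $9.20 = $5,572.90
Ending inventory: 162 @ $9.20 + 360 @ $13.85 + 73 @ $14.05 = $7,502.05

COGS = $5,572.90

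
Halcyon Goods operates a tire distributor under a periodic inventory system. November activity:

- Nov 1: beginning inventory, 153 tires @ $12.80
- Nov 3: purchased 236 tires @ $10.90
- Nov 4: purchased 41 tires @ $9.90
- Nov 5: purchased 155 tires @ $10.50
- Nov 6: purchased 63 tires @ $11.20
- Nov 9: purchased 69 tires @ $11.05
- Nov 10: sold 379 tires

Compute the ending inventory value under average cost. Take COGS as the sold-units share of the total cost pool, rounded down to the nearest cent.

Nov 10, sell 379: 379/717 × $8,032.25 → $4,245.77
Ending inventory (cost pool remaining) = $3,786.48

Ending inventory = $3,786.48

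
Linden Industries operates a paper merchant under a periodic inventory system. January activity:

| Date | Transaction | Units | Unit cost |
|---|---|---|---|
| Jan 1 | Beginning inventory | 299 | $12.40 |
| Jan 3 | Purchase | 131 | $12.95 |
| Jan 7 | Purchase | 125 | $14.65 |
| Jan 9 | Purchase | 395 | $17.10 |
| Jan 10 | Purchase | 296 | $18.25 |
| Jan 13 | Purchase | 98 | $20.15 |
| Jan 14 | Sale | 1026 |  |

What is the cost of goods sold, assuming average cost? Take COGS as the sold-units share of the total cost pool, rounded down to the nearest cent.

Jan 14, sell 1026: 1026/1344 × $21,366.50 → $16,311.03
Ending inventory (cost pool remaining) = $5,055.47

COGS = $16,311.03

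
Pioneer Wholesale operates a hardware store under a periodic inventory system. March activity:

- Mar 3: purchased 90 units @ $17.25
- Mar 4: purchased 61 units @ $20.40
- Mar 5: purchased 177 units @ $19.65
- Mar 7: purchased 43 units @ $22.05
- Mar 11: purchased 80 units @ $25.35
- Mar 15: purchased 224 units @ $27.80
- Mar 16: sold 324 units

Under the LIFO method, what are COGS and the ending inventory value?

Mar 16, 324 sold [LIFO — newest first]: 224 @ $27.80 + 80 @ $25.35 + 20 @ $22.05 = $8,696.20
Ending inventory: 90 @ $17.25 + 61 @ $20.40 + 177 @ $19.65 + 23 @ $22.05 = $6,782.10

COGS = $8,696.20; ending inventory = $6,782.10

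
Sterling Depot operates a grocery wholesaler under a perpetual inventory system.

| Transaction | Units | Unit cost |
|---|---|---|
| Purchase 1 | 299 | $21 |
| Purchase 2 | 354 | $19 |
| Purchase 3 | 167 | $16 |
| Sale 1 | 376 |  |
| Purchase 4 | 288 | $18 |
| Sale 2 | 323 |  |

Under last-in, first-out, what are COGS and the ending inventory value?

COGS = $12,492; ending inventory = $8,369

Sale 1 (376) [LIFO — newest first]: 167 @ $16 + 209 @ $19 = $6,643
Sale 2 (323) [LIFO — newest first]: 288 @ $18 + 35 @ $19 = $5,849
Total COGS = $6,643 + $5,849 = $12,492
Ending inventory: 299 @ $21 + 110 @ $19 = $8,369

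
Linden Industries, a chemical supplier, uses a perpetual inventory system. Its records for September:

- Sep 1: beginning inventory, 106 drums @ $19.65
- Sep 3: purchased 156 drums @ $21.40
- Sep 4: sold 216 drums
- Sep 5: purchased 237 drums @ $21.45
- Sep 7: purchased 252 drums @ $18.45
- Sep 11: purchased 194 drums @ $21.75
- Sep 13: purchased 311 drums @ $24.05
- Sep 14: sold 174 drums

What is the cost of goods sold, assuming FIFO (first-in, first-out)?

Sep 4, 216 sold [FIFO — oldest first]: 106 @ $19.65 + 110 @ $21.40 = $4,436.90
Sep 14, 174 sold [FIFO — oldest first]: 46 @ $21.40 + 128 @ $21.45 = $3,730.00
Total COGS = $4,436.90 + $3,730.00 = $8,166.90
Ending inventory: 109 @ $21.45 + 252 @ $18.45 + 194 @ $21.75 + 311 @ $24.05 = $18,686.50

COGS = $8,166.90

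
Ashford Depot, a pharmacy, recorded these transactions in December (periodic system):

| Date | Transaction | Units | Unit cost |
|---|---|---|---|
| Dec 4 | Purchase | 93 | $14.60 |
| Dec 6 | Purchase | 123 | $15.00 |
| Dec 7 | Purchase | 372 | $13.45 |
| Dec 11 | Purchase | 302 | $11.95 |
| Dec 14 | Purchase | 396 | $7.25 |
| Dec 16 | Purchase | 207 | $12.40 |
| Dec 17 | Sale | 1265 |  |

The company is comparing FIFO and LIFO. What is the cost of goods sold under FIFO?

COGS = $14,533.85

FIFO COGS: 93 @ $14.60 + 123 @ $15.00 + 372 @ $13.45 + 302 @ $11.95 + 375 @ $7.25 = $14,533.85
LIFO COGS: 207 @ $12.40 + 396 @ $7.25 + 302 @ $11.95 + 360 @ $13.45 = $13,888.70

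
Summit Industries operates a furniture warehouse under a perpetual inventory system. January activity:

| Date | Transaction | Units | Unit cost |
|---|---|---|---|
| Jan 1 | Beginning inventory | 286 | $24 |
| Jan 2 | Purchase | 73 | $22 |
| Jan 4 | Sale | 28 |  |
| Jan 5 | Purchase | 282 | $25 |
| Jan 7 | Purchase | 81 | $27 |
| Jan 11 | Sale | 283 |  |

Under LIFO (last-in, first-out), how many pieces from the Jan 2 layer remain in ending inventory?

45

Jan 4, 28 sold [LIFO — newest first]: 28 @ $22 = $616
Jan 11, 283 sold [LIFO — newest first]: 81 @ $27 + 202 @ $25 = $7,237
Total COGS = $616 + $7,237 = $7,853
Ending inventory: 286 @ $24 + 45 @ $22 + 80 @ $25 = $9,854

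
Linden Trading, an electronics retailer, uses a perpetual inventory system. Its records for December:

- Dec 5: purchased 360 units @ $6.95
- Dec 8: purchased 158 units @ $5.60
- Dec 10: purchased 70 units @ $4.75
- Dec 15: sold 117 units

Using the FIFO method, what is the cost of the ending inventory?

Ending inventory = $2,906.15

Dec 15, 117 sold [FIFO — oldest first]: 117 @ $6.95 = $813.15
Ending inventory: 243 @ $6.95 + 158 @ $5.60 + 70 @ $4.75 = $2,906.15
Check: goods available $3,719.30 = COGS $813.15 + ending $2,906.15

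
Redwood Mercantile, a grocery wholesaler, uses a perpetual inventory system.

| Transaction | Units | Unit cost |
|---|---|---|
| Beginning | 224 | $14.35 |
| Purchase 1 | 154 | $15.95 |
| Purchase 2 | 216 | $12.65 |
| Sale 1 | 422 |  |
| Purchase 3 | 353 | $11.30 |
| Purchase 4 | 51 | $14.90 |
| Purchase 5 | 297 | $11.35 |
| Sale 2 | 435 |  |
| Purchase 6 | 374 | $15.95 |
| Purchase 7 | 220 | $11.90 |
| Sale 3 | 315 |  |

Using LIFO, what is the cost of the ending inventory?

Ending inventory = $9,924.05

Sale 1 (422) [LIFO — newest first]: 216 @ $12.65 + 154 @ $15.95 + 52 @ $14.35 = $5,934.90
Sale 2 (435) [LIFO — newest first]: 297 @ $11.35 + 51 @ $14.90 + 87 @ $11.30 = $5,113.95
Sale 3 (315) [LIFO — newest first]: 220 @ $11.90 + 95 @ $15.95 = $4,133.25
Total COGS = $5,934.90 + $5,113.95 + $4,133.25 = $15,182.10
Ending inventory: 172 @ $14.35 + 266 @ $11.30 + 279 @ $15.95 = $9,924.05
Check: goods available $25,106.15 = COGS $15,182.10 + ending $9,924.05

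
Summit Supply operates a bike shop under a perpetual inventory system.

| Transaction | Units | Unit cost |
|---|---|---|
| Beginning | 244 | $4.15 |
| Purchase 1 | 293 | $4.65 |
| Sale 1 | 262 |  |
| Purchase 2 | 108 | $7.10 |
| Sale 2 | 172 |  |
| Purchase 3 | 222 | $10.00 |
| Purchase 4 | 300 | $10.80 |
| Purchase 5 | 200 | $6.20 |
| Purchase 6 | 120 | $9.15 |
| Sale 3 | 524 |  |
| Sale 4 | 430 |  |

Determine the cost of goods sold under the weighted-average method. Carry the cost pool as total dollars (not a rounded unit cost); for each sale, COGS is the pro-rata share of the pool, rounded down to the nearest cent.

After Beginning: 244 on hand, pool $1,012.60 (≈ $4.1500 each)
After Purchase 1: 537 on hand, pool $2,375.05 (≈ $4.4228 each)
Sale 1, sell 262: 262/537 × $2,375.05 → $1,158.77
After Purchase 2: 383 on hand, pool $1,983.08 (≈ $5.1778 each)
Sale 2, sell 172: 172/383 × $1,983.08 → $890.57
After Purchase 3: 433 on hand, pool $3,312.51 (≈ $7.6501 each)
After Purchase 4: 733 on hand, pool $6,552.51 (≈ $8.9393 each)
After Purchase 5: 933 on hand, pool $7,792.51 (≈ $8.3521 each)
After Purchase 6: 1053 on hand, pool $8,890.51 (≈ $8.4430 each)
Sale 3, sell 524: 524/1053 × $8,890.51 → $4,424.14
Sale 4, sell 430: 430/529 × $4,466.37 → $3,630.50
Total COGS = $1,158.77 + $890.57 + $4,424.14 + $3,630.50 = $10,103.98
Ending inventory (cost pool remaining) = $835.87
Check: goods available $10,939.85 = COGS $10,103.98 + ending $835.87

COGS = $10,103.98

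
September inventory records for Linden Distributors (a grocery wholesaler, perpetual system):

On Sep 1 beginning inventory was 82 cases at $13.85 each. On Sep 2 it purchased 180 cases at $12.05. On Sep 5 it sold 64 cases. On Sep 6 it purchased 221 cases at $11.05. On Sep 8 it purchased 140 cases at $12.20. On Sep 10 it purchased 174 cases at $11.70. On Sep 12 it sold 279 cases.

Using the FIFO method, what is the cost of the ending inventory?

Sep 5, 64 sold [FIFO — oldest first]: 64 @ $13.85 = $886.40
Sep 12, 279 sold [FIFO — oldest first]: 18 @ $13.85 + 180 @ $12.05 + 81 @ $11.05 = $3,313.35
Total COGS = $886.40 + $3,313.35 = $4,199.75
Ending inventory: 140 @ $11.05 + 140 @ $12.20 + 174 @ $11.70 = $5,290.80

Ending inventory = $5,290.80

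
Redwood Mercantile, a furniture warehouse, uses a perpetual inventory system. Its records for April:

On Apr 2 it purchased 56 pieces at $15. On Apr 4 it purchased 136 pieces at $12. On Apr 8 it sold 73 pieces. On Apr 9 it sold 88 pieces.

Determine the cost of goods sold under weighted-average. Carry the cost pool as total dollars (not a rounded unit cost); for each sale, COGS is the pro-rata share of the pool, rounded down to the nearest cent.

After Apr 2: 56 on hand, pool $840.00 (≈ $15.0000 each)
After Apr 4: 192 on hand, pool $2,472.00 (≈ $12.8750 each)
Apr 8, sell 73: 73/192 × $2,472.00 → $939.87
Apr 9, sell 88: 88/119 × $1,532.13 → $1,133.00
Total COGS = $939.87 + $1,133.00 = $2,072.87
Ending inventory (cost pool remaining) = $399.13

COGS = $2,072.87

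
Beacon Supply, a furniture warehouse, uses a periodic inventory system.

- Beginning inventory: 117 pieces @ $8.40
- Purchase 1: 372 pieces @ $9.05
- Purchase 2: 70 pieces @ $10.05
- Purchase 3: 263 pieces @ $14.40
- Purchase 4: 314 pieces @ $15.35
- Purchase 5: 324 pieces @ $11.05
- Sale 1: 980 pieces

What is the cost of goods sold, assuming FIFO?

Sale 1 (980) [FIFO — oldest first]: 117 @ $8.40 + 372 @ $9.05 + 70 @ $10.05 + 263 @ $14.40 + 158 @ $15.35 = $11,265.40
Ending inventory: 156 @ $15.35 + 324 @ $11.05 = $5,974.80
Check: goods available $17,240.20 = COGS $11,265.40 + ending $5,974.80

COGS = $11,265.40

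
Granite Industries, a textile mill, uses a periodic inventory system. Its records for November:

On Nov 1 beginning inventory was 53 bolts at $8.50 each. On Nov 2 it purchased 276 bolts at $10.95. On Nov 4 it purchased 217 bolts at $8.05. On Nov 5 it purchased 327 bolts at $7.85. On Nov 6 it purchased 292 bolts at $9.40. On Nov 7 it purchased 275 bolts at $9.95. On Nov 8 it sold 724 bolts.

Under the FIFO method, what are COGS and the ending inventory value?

Nov 8, 724 sold [FIFO — oldest first]: 53 @ $8.50 + 276 @ $10.95 + 217 @ $8.05 + 178 @ $7.85 = $6,616.85
Ending inventory: 149 @ $7.85 + 292 @ $9.40 + 275 @ $9.95 = $6,650.70

COGS = $6,616.85; ending inventory = $6,650.70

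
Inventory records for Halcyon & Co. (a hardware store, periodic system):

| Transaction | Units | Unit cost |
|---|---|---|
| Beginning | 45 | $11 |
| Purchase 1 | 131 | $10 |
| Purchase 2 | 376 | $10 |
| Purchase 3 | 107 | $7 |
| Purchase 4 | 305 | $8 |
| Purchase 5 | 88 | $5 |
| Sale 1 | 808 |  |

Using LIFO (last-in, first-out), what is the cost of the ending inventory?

Sale 1 (808) [LIFO — newest first]: 88 @ $5 + 305 @ $8 + 107 @ $7 + 308 @ $10 = $6,709
Ending inventory: 45 @ $11 + 131 @ $10 + 68 @ $10 = $2,485

Ending inventory = $2,485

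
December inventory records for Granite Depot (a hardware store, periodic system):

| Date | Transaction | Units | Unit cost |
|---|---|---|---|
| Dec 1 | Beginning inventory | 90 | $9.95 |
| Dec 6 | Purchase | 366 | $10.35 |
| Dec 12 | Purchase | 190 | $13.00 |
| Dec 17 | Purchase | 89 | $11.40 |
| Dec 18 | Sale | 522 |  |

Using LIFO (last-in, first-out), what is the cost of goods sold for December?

Dec 18, 522 sold [LIFO — newest first]: 89 @ $11.40 + 190 @ $13.00 + 243 @ $10.35 = $5,999.65
Ending inventory: 90 @ $9.95 + 123 @ $10.35 = $2,168.55
Check: goods available $8,168.20 = COGS $5,999.65 + ending $2,168.55

COGS = $5,999.65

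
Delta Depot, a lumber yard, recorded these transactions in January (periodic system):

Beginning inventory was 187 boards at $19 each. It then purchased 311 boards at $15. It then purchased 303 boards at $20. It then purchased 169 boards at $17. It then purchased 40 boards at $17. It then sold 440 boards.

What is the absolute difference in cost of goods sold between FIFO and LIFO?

$825

FIFO COGS: 187 @ $19 + 253 @ $15 = $7,348
LIFO COGS: 40 @ $17 + 169 @ $17 + 231 @ $20 = $8,173
Difference = |$7,348 − $8,173| = $825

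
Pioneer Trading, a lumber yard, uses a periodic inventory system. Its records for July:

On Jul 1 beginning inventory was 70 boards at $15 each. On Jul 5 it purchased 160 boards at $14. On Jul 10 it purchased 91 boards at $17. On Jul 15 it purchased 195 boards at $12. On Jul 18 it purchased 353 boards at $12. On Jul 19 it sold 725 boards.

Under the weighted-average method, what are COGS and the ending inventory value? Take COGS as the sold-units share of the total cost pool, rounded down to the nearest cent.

COGS = $9,521.77; ending inventory = $1,891.23

Jul 19, sell 725: 725/869 × $11,413.00 → $9,521.77
Ending inventory (cost pool remaining) = $1,891.23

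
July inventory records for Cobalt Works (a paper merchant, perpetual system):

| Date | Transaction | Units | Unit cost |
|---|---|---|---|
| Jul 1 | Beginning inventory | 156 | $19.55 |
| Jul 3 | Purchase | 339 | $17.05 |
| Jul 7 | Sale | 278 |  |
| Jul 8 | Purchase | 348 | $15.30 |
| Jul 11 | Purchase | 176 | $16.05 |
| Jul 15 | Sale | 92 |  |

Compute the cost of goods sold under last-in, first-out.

Jul 7, 278 sold [LIFO — newest first]: 278 @ $17.05 = $4,739.90
Jul 15, 92 sold [LIFO — newest first]: 92 @ $16.05 = $1,476.60
Total COGS = $4,739.90 + $1,476.60 = $6,216.50
Ending inventory: 156 @ $19.55 + 61 @ $17.05 + 348 @ $15.30 + 84 @ $16.05 = $10,762.45

COGS = $6,216.50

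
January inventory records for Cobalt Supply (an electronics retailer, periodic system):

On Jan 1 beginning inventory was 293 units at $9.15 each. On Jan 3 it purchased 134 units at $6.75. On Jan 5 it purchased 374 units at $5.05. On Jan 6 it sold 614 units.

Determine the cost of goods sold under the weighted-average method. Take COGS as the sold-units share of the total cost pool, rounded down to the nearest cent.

COGS = $4,196.16

Jan 6, sell 614: 614/801 × $5,474.15 → $4,196.16
Ending inventory (cost pool remaining) = $1,277.99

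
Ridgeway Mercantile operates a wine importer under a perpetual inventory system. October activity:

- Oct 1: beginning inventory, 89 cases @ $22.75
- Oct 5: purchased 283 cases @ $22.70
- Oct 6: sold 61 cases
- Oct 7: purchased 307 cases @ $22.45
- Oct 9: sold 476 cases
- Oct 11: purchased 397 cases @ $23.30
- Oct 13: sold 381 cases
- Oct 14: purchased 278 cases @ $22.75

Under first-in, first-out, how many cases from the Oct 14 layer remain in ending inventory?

Oct 6, 61 sold [FIFO — oldest first]: 61 @ $22.75 = $1,387.75
Oct 9, 476 sold [FIFO — oldest first]: 28 @ $22.75 + 283 @ $22.70 + 165 @ $22.45 = $10,765.35
Oct 13, 381 sold [FIFO — oldest first]: 142 @ $22.45 + 239 @ $23.30 = $8,756.60
Total COGS = $1,387.75 + $10,765.35 + $8,756.60 = $20,909.70
Ending inventory: 158 @ $23.30 + 278 @ $22.75 = $10,005.90

278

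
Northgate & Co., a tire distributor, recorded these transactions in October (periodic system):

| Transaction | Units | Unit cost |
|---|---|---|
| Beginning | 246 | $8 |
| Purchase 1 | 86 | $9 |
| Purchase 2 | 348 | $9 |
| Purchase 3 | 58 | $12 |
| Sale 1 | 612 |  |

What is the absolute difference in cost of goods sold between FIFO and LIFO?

FIFO COGS: 246 @ $8 + 86 @ $9 + 280 @ $9 = $5,262
LIFO COGS: 58 @ $12 + 348 @ $9 + 86 @ $9 + 120 @ $8 = $5,562
Difference = |$5,262 − $5,562| = $300

$300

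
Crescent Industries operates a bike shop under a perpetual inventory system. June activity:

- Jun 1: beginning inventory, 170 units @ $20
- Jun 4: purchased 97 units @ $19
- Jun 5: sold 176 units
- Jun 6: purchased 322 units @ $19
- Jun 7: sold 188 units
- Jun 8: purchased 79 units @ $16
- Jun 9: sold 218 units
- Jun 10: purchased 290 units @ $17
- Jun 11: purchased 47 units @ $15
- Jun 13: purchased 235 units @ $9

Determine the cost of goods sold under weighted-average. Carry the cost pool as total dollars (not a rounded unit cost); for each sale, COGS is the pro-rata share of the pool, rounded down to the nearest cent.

After Jun 1: 170 on hand, pool $3,400.00 (≈ $20.0000 each)
After Jun 4: 267 on hand, pool $5,243.00 (≈ $19.6367 each)
Jun 5, sell 176: 176/267 × $5,243.00 → $3,456.05
After Jun 6: 413 on hand, pool $7,904.95 (≈ $19.1403 each)
Jun 7, sell 188: 188/413 × $7,904.95 → $3,598.37
After Jun 8: 304 on hand, pool $5,570.58 (≈ $18.3243 each)
Jun 9, sell 218: 218/304 × $5,570.58 → $3,994.69
After Jun 10: 376 on hand, pool $6,505.89 (≈ $17.3029 each)
After Jun 11: 423 on hand, pool $7,210.89 (≈ $17.0470 each)
After Jun 13: 658 on hand, pool $9,325.89 (≈ $14.1731 each)
Total COGS = $3,456.05 + $3,598.37 + $3,994.69 = $11,049.11
Ending inventory (cost pool remaining) = $9,325.89

COGS = $11,049.11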